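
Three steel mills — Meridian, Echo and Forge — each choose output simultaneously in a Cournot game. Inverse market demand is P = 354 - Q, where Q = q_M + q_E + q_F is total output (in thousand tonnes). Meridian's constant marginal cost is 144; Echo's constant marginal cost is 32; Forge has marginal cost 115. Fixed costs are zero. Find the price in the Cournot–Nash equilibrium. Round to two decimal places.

Meridian's profit: π_M = (354 - Q)q_M - (144q_M). Setting ∂π_M/∂q_M = 0: 210 - 2q_M - (q_E + q_F) = 0.
Echo's profit: π_E = (354 - Q)q_E - (32q_E). Setting ∂π_E/∂q_E = 0: 322 - 2q_E - (q_M + q_F) = 0.
Forge's profit: π_F = (354 - Q)q_F - (115q_F). Setting ∂π_F/∂q_F = 0: 239 - 2q_F - (q_M + q_E) = 0.
Adding the 3 conditions: 771 − 2Q − 2Q = 0, i.e. Q = 771/4.
Back-substituting: q_M = (210 − 771/4) = 69/4, q_E = (322 − 771/4) = 517/4, q_F = (239 − 771/4) = 185/4.
Total output Q = 771/4, so price P = 354 - 771/4 = 645/4.

161.25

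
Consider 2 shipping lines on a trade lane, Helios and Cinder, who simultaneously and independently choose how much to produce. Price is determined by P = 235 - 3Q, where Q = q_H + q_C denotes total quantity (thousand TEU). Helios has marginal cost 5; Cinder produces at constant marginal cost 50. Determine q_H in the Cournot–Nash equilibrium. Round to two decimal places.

30.56

Helios's profit: π_H = (235 - 3Q)q_H - (5q_H). Setting ∂π_H/∂q_H = 0: 230 - 6q_H - 3(q_C) = 0.
Cinder's profit: π_C = (235 - 3Q)q_C - (50q_C). Setting ∂π_C/∂q_C = 0: 185 - 6q_C - 3(q_H) = 0.
So q_H = (230 - 3q_C)/6 and q_C = (185 - 3q_H)/6.
Solving the pair: q_H = 275/9, q_C = 140/9.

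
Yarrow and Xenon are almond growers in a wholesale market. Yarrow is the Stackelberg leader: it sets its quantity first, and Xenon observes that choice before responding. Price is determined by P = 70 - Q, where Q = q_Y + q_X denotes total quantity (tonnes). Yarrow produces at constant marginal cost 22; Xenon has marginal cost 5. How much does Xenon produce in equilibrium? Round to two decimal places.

Solve by backward induction. Given q_Y, the follower Xenon maximises π_X = (70 - q_Y - q_X)q_X - 5q_X.
Follower FOC: 65 - q_Y - 2q_X = 0, so q_X(q_Y) = (65 - q_Y)/2.
Yarrow substitutes q_X(q_Y) into its own profit: π_Y = q_Y(70 - q_Y - (65 - q_Y)/2) - 22q_Y = (75/2 - (1/2)q_Y)q_Y - 22q_Y.
Maximising: ∂π_Y/∂q_Y = 31/2 - q_Y = 0, giving q_Y = 31/2.
Then q_X = (65 - 31/2)/2 = 99/4.

24.75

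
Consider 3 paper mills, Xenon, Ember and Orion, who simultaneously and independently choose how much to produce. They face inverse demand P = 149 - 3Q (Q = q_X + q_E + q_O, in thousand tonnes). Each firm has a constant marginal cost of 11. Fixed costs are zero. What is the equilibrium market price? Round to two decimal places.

45.50

Each firm earns π_i = (149 - 3Q)q_i - 11q_i.
First-order condition (treating rivals' output as given): 138 - 6q_i - 3·Σ_{j≠i} q_j = 0.
By symmetry each firm produces the same amount; substituting Σ_{j≠i} q_j = 2q_i yields q_i = 138/12 = 23/2.
Total output Q = 69/2, so price P = 149 - 3·(69/2) = 91/2.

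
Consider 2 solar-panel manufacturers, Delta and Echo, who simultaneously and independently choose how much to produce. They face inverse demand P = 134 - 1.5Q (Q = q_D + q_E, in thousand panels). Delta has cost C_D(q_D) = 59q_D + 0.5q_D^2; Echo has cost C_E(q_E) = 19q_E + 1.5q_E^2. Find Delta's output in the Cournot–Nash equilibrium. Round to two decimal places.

12.76

Delta's profit: π_D = (134 - 1.5Q)q_D - (59q_D + (1/2)q_D²). Setting ∂π_D/∂q_D = 0: 75 - 4q_D - (3/2)(q_E) = 0.
Echo's first-order condition: 115 - 6q_E - (3/2)(q_D) = 0.
Best responses: q_D = (75 - (3/2)q_E)/4, q_E = (115 - (3/2)q_D)/6.
Solving the pair: q_D = 370/29, q_E = 1390/87.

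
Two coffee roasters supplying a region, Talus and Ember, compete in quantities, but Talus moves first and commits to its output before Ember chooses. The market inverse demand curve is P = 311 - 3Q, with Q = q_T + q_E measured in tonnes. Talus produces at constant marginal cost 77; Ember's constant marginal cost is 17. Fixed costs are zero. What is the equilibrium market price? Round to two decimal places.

120.50

Solve by backward induction. Given q_T, the follower Ember maximises π_E = (311 - 3q_T - 3q_E)q_E - 17q_E.
∂π_E/∂q_E = 294 - 3q_T - 6q_E = 0 gives the reaction function q_E = (294 - 3q_T)/6.
The leader anticipates this reaction. Substituting into P = 311 - 3Q gives P = 164 - (3/2)q_T, so π_T = (164 - (3/2)q_T)q_T - 77q_T.
Maximising: ∂π_T/∂q_T = 87 - 3q_T = 0, giving q_T = 29.
Then q_E = (294 - 3·29)/6 = 69/2.
Total output Q = 127/2, so price P = 311 - 3·(127/2) = 241/2.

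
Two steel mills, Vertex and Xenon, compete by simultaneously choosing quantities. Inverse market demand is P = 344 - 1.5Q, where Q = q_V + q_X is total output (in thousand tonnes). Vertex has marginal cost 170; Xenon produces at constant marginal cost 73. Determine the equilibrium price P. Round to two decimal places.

Vertex's profit: π_V = (344 - 1.5Q)q_V - (170q_V). Setting ∂π_V/∂q_V = 0: 174 - 3q_V - (3/2)(q_X) = 0.
Xenon's profit: π_X = (344 - 1.5Q)q_X - (73q_X). Setting ∂π_X/∂q_X = 0: 271 - 3q_X - (3/2)(q_V) = 0.
Best responses: q_V = (174 - (3/2)q_X)/3, q_X = (271 - (3/2)q_V)/3.
Substituting one into the other gives q_V = 154/9 and q_X = 736/9.
Total output Q = 890/9, so price P = 344 - (3/2)·(890/9) = 587/3.

195.67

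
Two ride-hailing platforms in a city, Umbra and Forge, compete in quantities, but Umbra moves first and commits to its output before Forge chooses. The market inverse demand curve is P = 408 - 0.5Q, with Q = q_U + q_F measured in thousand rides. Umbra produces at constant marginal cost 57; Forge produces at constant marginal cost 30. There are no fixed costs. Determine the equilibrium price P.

The follower Forge best-responds to any q_U: π_F = (408 - 0.5Q)q_F - 30q_F.
Follower FOC: 378 - (1/2)q_U - q_F = 0, so q_F(q_U) = (378 - (1/2)q_U).
The leader anticipates this reaction. Substituting into P = 408 - 0.5Q gives P = 219 - (1/4)q_U, so π_U = (219 - (1/4)q_U)q_U - 57q_U.
Maximising: ∂π_U/∂q_U = 162 - (1/2)q_U = 0, giving q_U = 324.
Then q_F = (378 - (1/2)·324) = 216.
Total output Q = 540, so price P = 408 - (1/2)·540 = 138.

138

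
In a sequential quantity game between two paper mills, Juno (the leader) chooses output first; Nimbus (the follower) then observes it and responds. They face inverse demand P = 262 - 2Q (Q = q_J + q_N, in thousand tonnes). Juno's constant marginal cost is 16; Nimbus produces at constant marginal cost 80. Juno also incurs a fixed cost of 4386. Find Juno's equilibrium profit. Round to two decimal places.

1620.25

The follower Nimbus best-responds to any q_J: π_N = (262 - 2Q)q_N - 80q_N.
Setting the follower's marginal profit to zero, 182 - 2q_J - 4q_N = 0, i.e. q_N = (182 - 2q_J)/4.
The leader anticipates this reaction. Substituting into P = 262 - 2Q gives P = 171 - q_J, so π_J = (171 - q_J)q_J - 16q_J.
Maximising: ∂π_J/∂q_J = 155 - 2q_J = 0, giving q_J = 155/2.
Then q_N = (182 - 2·(155/2))/4 = 27/4.
Price P = 262 - 2·(337/4) = 187/2.
Juno's profit: (187/2 - 16)·(155/2) - 4386 = 1620.2500.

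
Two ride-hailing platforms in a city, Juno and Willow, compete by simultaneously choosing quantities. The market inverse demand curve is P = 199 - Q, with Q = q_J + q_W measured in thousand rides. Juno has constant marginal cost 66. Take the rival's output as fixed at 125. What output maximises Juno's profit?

4

With the rival's output fixed at 125, Juno's profit is π_J = (199 - 125 - q_J)q_J - (66q_J) = (74 - q_J)q_J - (66q_J).
∂π_J/∂q_J = 8 - 2q_J = 0, so q_J = 4.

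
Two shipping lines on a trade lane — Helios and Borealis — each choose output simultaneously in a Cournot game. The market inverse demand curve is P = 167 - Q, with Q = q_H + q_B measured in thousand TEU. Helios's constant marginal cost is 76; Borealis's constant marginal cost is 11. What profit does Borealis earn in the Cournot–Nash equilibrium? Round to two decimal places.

Helios's profit: π_H = (167 - Q)q_H - (76q_H). Setting ∂π_H/∂q_H = 0: 91 - 2q_H - (q_B) = 0.
Borealis's first-order condition: 156 - 2q_B - (q_H) = 0.
Best responses: q_H = (91 - q_B)/2, q_B = (156 - q_H)/2.
Solving the pair: q_H = 26/3, q_B = 221/3.
Price P = 167 - 247/3 = 254/3.
Borealis's profit: (254/3 - 11)·(221/3) = 5426.7778.

5426.78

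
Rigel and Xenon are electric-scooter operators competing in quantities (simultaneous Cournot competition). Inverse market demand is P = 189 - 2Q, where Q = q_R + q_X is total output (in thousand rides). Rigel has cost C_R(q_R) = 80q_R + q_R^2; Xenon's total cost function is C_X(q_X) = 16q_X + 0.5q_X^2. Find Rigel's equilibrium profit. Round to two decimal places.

175.74

Rigel's profit: π_R = (189 - 2Q)q_R - (80q_R + q_R²). Setting ∂π_R/∂q_R = 0: 109 - 6q_R - 2(q_X) = 0.
Xenon's first-order condition: 173 - 5q_X - 2(q_R) = 0.
Best responses: q_R = (109 - 2q_X)/6, q_X = (173 - 2q_R)/5.
Substituting one into the other gives q_R = 199/26 and q_X = 410/13.
Price P = 189 - 2·(1019/26) = 1438/13.
Rigel's profit: (1438/13)·(199/26) - 80·(199/26) - (199/26)² = 175.7441.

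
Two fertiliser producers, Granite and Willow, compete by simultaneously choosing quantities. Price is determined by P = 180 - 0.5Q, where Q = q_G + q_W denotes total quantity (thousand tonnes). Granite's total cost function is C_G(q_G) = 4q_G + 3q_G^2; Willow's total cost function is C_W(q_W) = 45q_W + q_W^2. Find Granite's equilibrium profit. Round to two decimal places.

Granite's profit: π_G = (180 - 0.5Q)q_G - (4q_G + 3q_G²). Setting ∂π_G/∂q_G = 0: 176 - 7q_G - (1/2)(q_W) = 0.
Willow's profit: π_W = (180 - 0.5Q)q_W - (45q_W + q_W²). Setting ∂π_W/∂q_W = 0: 135 - 3q_W - (1/2)(q_G) = 0.
Best responses: q_G = (176 - (1/2)q_W)/7, q_W = (135 - (1/2)q_G)/3.
Substituting one into the other gives q_G = 1842/83 and q_W = 41.3012.
Price P = 180 - (1/2)·63.4940 = 148.2530.
Granite's profit: 148.2530·(1842/83) - 4·(1842/83) - 3(1842/83)² = 1723.8168.

1723.82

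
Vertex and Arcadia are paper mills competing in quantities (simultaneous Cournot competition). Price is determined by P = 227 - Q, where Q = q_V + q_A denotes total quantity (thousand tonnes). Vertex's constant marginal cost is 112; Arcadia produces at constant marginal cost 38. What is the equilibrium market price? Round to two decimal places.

Vertex's profit: π_V = (227 - Q)q_V - (112q_V). Setting ∂π_V/∂q_V = 0: 115 - 2q_V - (q_A) = 0.
Arcadia's first-order condition: 189 - 2q_A - (q_V) = 0.
So q_V = (115 - q_A)/2 and q_A = (189 - q_V)/2.
Solving the pair: q_V = 41/3, q_A = 263/3.
Total output Q = 304/3, so price P = 227 - 304/3 = 377/3.

125.67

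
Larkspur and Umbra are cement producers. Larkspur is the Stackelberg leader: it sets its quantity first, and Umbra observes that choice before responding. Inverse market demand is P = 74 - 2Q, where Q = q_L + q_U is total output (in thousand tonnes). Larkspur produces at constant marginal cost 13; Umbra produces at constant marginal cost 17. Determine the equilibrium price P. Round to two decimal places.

The follower Umbra best-responds to any q_L: π_U = (74 - 2Q)q_U - 17q_U.
∂π_U/∂q_U = 57 - 2q_L - 4q_U = 0 gives the reaction function q_U = (57 - 2q_L)/4.
Larkspur substitutes q_U(q_L) into its own profit: π_L = q_L(74 - 2q_L - (57 - 2q_L)/2) - 13q_L = (91/2 - q_L)q_L - 13q_L.
The leader's first-order condition 65/2 - 2q_L = 0 yields q_L = 65/4.
Then q_U = (57 - 2·(65/4))/4 = 49/8.
Total output Q = 179/8, so price P = 74 - 2·(179/8) = 117/4.

29.25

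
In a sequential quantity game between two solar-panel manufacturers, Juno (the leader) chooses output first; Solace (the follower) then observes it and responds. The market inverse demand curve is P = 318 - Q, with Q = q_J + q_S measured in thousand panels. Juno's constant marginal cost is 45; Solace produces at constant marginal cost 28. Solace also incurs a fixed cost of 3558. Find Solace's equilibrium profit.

3003

Solve by backward induction. Given q_J, the follower Solace maximises π_S = (318 - q_J - q_S)q_S - 28q_S.
Setting the follower's marginal profit to zero, 290 - q_J - 2q_S = 0, i.e. q_S = (290 - q_J)/2.
The leader anticipates this reaction. Substituting into P = 318 - Q gives P = 173 - (1/2)q_J, so π_J = (173 - (1/2)q_J)q_J - 45q_J.
Maximising: ∂π_J/∂q_J = 128 - q_J = 0, giving q_J = 128.
Then q_S = (290 - 128)/2 = 81.
Price P = 318 - 209 = 109.
Solace's profit: (109 - 28)·81 - 3558 = 3003.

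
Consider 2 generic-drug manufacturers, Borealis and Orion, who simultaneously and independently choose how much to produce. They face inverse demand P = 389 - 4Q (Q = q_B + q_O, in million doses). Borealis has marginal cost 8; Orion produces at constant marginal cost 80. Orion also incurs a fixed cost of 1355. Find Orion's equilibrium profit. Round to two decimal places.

Borealis's profit: π_B = (389 - 4Q)q_B - (8q_B). Setting ∂π_B/∂q_B = 0: 381 - 8q_B - 4(q_O) = 0.
Orion's first-order condition: 309 - 8q_O - 4(q_B) = 0.
Best responses: q_B = (381 - 4q_O)/8, q_O = (309 - 4q_B)/8.
Substituting one into the other gives q_B = 151/4 and q_O = 79/4.
Price P = 389 - 4·(115/2) = 159.
Orion's profit: (159 - 80)·(79/4) - 1355 = 821/4.

205.25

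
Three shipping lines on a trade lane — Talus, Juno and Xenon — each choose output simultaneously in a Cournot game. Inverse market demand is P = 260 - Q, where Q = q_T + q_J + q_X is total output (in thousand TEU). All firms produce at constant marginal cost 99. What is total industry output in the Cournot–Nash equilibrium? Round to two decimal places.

120.75

Each firm earns π_i = (260 - Q)q_i - 99q_i.
First-order condition (treating rivals' output as given): 161 - 2q_i - Σ_{j≠i} q_j = 0.
With identical firms every q_j equals q_i, so Σ_{j≠i} q_j = 2q_i and 161 = 4q_i, giving q_i = 161/4.
Total output Q = 161/4 + 161/4 + 161/4 = 483/4.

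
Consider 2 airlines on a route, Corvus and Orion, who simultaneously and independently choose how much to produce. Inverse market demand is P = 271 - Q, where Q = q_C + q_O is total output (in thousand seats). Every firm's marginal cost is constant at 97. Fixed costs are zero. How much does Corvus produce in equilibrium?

58

Each firm earns π_i = (271 - Q)q_i - 97q_i.
Setting ∂π_i/∂q_i = 0 with rivals' quantities fixed: 174 - 2q_i - q_j = 0.
With identical firms every q_j equals q_i, so q_j = q_i and 174 = 3q_i, giving q_i = 58.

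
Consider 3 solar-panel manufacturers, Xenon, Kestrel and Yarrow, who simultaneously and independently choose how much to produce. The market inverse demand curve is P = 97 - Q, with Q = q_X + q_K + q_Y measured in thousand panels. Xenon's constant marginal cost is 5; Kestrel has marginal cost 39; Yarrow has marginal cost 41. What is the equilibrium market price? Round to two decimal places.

Xenon's profit: π_X = (97 - Q)q_X - (5q_X). Setting ∂π_X/∂q_X = 0: 92 - 2q_X - (q_K + q_Y) = 0.
Kestrel's profit: π_K = (97 - Q)q_K - (39q_K). Setting ∂π_K/∂q_K = 0: 58 - 2q_K - (q_X + q_Y) = 0.
Yarrow's first-order condition: 56 - 2q_Y - (q_X + q_K) = 0.
Summing all 3 equations gives 206 − 4Q = 0, hence Q = 103/2.
Back-substituting: q_X = (92 − 103/2) = 81/2, q_K = (58 − 103/2) = 13/2, q_Y = (56 − 103/2) = 9/2.
Total output Q = 103/2, so price P = 97 - 103/2 = 91/2.

45.50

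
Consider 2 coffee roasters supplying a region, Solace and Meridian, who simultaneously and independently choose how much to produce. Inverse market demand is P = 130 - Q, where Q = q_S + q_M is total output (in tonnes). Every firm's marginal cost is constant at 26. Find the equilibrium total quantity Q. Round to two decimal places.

Each firm earns π_i = (130 - Q)q_i - 26q_i.
First-order condition (treating rivals' output as given): 104 - 2q_i - q_j = 0.
By symmetry each firm produces the same amount; substituting q_j = q_i yields q_i = 104/3.
Total output Q = 104/3 + 104/3 = 208/3.

69.33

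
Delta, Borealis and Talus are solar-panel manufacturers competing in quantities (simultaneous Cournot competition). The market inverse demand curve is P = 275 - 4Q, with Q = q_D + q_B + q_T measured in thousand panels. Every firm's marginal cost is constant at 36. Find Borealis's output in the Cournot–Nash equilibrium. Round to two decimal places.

Each firm earns π_i = (275 - 4Q)q_i - 36q_i.
Setting ∂π_i/∂q_i = 0 with rivals' quantities fixed: 239 - 8q_i - 4·Σ_{j≠i} q_j = 0.
With identical firms every q_j equals q_i, so Σ_{j≠i} q_j = 2q_i and 239 = 16q_i, giving q_i = 239/16.

14.94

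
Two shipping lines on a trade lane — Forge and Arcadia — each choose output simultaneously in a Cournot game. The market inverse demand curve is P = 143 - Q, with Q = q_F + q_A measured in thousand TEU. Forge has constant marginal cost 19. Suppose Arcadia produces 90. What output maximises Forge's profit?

With the rival's output fixed at 90, Forge's profit is π_F = (143 - 90 - q_F)q_F - (19q_F) = (53 - q_F)q_F - (19q_F).
∂π_F/∂q_F = 34 - 2q_F = 0, so q_F = 17.

17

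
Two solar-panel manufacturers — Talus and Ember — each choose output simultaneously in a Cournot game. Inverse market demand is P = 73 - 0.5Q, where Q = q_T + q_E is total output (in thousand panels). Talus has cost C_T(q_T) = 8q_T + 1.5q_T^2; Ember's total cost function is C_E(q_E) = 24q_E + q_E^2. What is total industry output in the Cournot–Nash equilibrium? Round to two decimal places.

28.43

Talus's profit: π_T = (73 - 0.5Q)q_T - (8q_T + (3/2)q_T²). Setting ∂π_T/∂q_T = 0: 65 - 4q_T - (1/2)(q_E) = 0.
Ember's first-order condition: 49 - 3q_E - (1/2)(q_T) = 0.
Rearranging gives the reaction functions q_T = (65 - (1/2)q_E)/4 and q_E = (49 - (1/2)q_T)/3.
Substituting one into the other gives q_T = 682/47 and q_E = 654/47.
Total output Q = 682/47 + 654/47 = 1336/47.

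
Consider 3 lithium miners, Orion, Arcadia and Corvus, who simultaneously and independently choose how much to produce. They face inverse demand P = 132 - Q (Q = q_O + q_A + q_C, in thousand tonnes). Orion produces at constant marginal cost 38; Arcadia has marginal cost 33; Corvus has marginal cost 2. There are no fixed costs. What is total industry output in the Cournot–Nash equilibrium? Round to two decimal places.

Orion's profit: π_O = (132 - Q)q_O - (38q_O). Setting ∂π_O/∂q_O = 0: 94 - 2q_O - (q_A + q_C) = 0.
Arcadia's profit: π_A = (132 - Q)q_A - (33q_A). Setting ∂π_A/∂q_A = 0: 99 - 2q_A - (q_O + q_C) = 0.
Corvus's first-order condition: 130 - 2q_C - (q_O + q_A) = 0.
Adding the 3 conditions: 323 − 2Q − 2Q = 0, i.e. Q = 323/4.
Back-substituting: q_O = (94 − 323/4) = 53/4, q_A = (99 − 323/4) = 73/4, q_C = (130 − 323/4) = 197/4.
Total output Q = 53/4 + 73/4 + 197/4 = 323/4.

80.75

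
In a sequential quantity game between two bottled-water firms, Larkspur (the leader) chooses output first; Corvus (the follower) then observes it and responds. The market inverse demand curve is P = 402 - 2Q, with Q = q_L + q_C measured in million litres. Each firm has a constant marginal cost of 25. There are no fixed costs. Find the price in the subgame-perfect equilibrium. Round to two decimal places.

Solve by backward induction. Given q_L, the follower Corvus maximises π_C = (402 - 2q_L - 2q_C)q_C - 25q_C.
Setting the follower's marginal profit to zero, 377 - 2q_L - 4q_C = 0, i.e. q_C = (377 - 2q_L)/4.
The leader anticipates this reaction. Substituting into P = 402 - 2Q gives P = 427/2 - q_L, so π_L = (427/2 - q_L)q_L - 25q_L.
Leader FOC: 377/2 - 2q_L = 0, so q_L = 377/4.
Then q_C = (377 - 2·(377/4))/4 = 377/8.
Total output Q = 1131/8, so price P = 402 - 2·(1131/8) = 477/4.

119.25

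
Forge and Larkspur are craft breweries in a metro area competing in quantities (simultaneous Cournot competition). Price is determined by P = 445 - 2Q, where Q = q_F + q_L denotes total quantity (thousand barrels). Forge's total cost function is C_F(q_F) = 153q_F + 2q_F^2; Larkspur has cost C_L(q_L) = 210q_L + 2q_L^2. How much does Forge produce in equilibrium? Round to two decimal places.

31.10

Forge's profit: π_F = (445 - 2Q)q_F - (153q_F + 2q_F²). Setting ∂π_F/∂q_F = 0: 292 - 8q_F - 2(q_L) = 0.
Larkspur's profit: π_L = (445 - 2Q)q_L - (210q_L + 2q_L²). Setting ∂π_L/∂q_L = 0: 235 - 8q_L - 2(q_F) = 0.
So q_F = (292 - 2q_L)/8 and q_L = (235 - 2q_F)/8.
Solving the pair: q_F = 311/10, q_L = 108/5.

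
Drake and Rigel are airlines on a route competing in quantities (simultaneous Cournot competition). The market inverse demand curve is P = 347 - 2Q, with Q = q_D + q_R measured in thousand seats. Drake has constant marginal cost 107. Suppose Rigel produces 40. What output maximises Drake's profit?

40

With the rival's output fixed at 40, Drake's profit is π_D = (347 - 2·40 - 2q_D)q_D - (107q_D) = (267 - 2q_D)q_D - (107q_D).
∂π_D/∂q_D = 160 - 4q_D = 0, so q_D = 40.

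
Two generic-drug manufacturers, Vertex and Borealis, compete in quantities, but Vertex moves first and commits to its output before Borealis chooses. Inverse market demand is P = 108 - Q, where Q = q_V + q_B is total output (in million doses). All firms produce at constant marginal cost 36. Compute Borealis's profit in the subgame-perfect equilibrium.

324

The follower Borealis best-responds to any q_V: π_B = (108 - Q)q_B - 36q_B.
Follower FOC: 72 - q_V - 2q_B = 0, so q_B(q_V) = (72 - q_V)/2.
Vertex substitutes q_B(q_V) into its own profit: π_V = q_V(108 - q_V - (72 - q_V)/2) - 36q_V = (72 - (1/2)q_V)q_V - 36q_V.
Maximising: ∂π_V/∂q_V = 36 - q_V = 0, giving q_V = 36.
Then q_B = (72 - 36)/2 = 18.
Price P = 108 - 54 = 54.
Borealis's profit: (54 - 36)·18 = 324.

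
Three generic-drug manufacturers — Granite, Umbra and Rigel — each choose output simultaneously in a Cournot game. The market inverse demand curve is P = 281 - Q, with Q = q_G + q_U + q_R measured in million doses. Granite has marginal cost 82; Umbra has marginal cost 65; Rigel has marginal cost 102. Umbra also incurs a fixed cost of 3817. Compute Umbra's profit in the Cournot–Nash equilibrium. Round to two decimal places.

Granite's profit: π_G = (281 - Q)q_G - (82q_G). Setting ∂π_G/∂q_G = 0: 199 - 2q_G - (q_U + q_R) = 0.
Umbra's first-order condition: 216 - 2q_U - (q_G + q_R) = 0.
Rigel's first-order condition: 179 - 2q_R - (q_G + q_U) = 0.
Adding the 3 first-order conditions: 594 − 4Q = 0, so Q = 297/2.
Back-substituting: q_G = (199 − 297/2) = 101/2, q_U = (216 − 297/2) = 135/2, q_R = (179 − 297/2) = 61/2.
Price P = 281 - 297/2 = 265/2.
Umbra's profit: (265/2 - 65)·(135/2) - 3817 = 739.2500.

739.25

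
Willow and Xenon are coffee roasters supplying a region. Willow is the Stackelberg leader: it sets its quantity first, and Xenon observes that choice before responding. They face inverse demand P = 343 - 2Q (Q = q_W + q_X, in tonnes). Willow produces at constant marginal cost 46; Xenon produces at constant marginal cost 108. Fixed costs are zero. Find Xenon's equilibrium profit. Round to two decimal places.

The follower Xenon best-responds to any q_W: π_X = (343 - 2Q)q_X - 108q_X.
∂π_X/∂q_X = 235 - 2q_W - 4q_X = 0 gives the reaction function q_X = (235 - 2q_W)/4.
Willow substitutes q_X(q_W) into its own profit: π_W = q_W(343 - 2q_W - (235 - 2q_W)/2) - 46q_W = (451/2 - q_W)q_W - 46q_W.
Leader FOC: 359/2 - 2q_W = 0, so q_W = 359/4.
Then q_X = (235 - 2·(359/4))/4 = 111/8.
Price P = 343 - 2·(829/8) = 543/4.
Xenon's profit: (543/4 - 108)·(111/8) = 385.0313.

385.03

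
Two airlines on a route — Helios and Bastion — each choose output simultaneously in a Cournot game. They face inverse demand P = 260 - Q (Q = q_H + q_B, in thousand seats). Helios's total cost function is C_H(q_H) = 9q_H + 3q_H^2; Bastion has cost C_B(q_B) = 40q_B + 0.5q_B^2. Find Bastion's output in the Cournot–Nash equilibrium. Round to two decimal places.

65.61

Helios's profit: π_H = (260 - Q)q_H - (9q_H + 3q_H²). Setting ∂π_H/∂q_H = 0: 251 - 8q_H - (q_B) = 0.
Bastion's first-order condition: 220 - 3q_B - (q_H) = 0.
So q_H = (251 - q_B)/8 and q_B = (220 - q_H)/3.
Substituting one into the other gives q_H = 533/23 and q_B = 1509/23.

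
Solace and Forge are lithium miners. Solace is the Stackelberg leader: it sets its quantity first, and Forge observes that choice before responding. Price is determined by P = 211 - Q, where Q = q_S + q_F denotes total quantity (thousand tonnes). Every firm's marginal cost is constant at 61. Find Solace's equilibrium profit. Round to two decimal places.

2812.50

Solve by backward induction. Given q_S, the follower Forge maximises π_F = (211 - q_S - q_F)q_F - 61q_F.
Follower FOC: 150 - q_S - 2q_F = 0, so q_F(q_S) = (150 - q_S)/2.
The leader anticipates this reaction. Substituting into P = 211 - Q gives P = 136 - (1/2)q_S, so π_S = (136 - (1/2)q_S)q_S - 61q_S.
Leader FOC: 75 - q_S = 0, so q_S = 75.
Then q_F = (150 - 75)/2 = 75/2.
Price P = 211 - 225/2 = 197/2.
Solace's profit: (197/2 - 61)·75 = 2812.5000.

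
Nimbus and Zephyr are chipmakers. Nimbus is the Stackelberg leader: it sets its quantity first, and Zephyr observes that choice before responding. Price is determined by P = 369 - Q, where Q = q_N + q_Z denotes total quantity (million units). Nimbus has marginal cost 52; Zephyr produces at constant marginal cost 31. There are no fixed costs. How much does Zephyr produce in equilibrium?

95

The follower Zephyr best-responds to any q_N: π_Z = (369 - Q)q_Z - 31q_Z.
∂π_Z/∂q_Z = 338 - q_N - 2q_Z = 0 gives the reaction function q_Z = (338 - q_N)/2.
The leader anticipates this reaction. Substituting into P = 369 - Q gives P = 200 - (1/2)q_N, so π_N = (200 - (1/2)q_N)q_N - 52q_N.
Maximising: ∂π_N/∂q_N = 148 - q_N = 0, giving q_N = 148.
Then q_Z = (338 - 148)/2 = 95.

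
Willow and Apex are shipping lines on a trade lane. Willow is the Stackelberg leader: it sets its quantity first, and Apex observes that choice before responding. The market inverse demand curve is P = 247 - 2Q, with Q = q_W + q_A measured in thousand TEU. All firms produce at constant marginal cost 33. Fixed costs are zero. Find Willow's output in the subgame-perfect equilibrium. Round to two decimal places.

53.50

Solve by backward induction. Given q_W, the follower Apex maximises π_A = (247 - 2q_W - 2q_A)q_A - 33q_A.
∂π_A/∂q_A = 214 - 2q_W - 4q_A = 0 gives the reaction function q_A = (214 - 2q_W)/4.
Willow substitutes q_A(q_W) into its own profit: π_W = q_W(247 - 2q_W - (214 - 2q_W)/2) - 33q_W = (140 - q_W)q_W - 33q_W.
The leader's first-order condition 107 - 2q_W = 0 yields q_W = 107/2.
Then q_A = (214 - 2·(107/2))/4 = 107/4.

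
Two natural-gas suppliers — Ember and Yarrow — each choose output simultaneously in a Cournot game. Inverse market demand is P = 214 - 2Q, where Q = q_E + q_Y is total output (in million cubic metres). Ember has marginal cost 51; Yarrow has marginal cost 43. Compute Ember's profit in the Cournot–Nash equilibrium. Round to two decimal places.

Ember's profit: π_E = (214 - 2Q)q_E - (51q_E). Setting ∂π_E/∂q_E = 0: 163 - 4q_E - 2(q_Y) = 0.
Yarrow's first-order condition: 171 - 4q_Y - 2(q_E) = 0.
Rearranging gives the reaction functions q_E = (163 - 2q_Y)/4 and q_Y = (171 - 2q_E)/4.
Substituting one into the other gives q_E = 155/6 and q_Y = 179/6.
Price P = 214 - 2·(167/3) = 308/3.
Ember's profit: (308/3 - 51)·(155/6) = 1334.7222.

1334.72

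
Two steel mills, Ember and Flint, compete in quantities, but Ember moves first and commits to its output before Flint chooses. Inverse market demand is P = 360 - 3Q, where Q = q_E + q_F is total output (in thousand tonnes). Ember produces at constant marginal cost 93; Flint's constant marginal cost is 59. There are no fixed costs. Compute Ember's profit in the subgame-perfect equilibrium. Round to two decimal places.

The follower Flint best-responds to any q_E: π_F = (360 - 3Q)q_F - 59q_F.
Setting the follower's marginal profit to zero, 301 - 3q_E - 6q_F = 0, i.e. q_F = (301 - 3q_E)/6.
Ember substitutes q_F(q_E) into its own profit: π_E = q_E(360 - 3q_E - (301 - 3q_E)/2) - 93q_E = (419/2 - (3/2)q_E)q_E - 93q_E.
The leader's first-order condition 233/2 - 3q_E = 0 yields q_E = 233/6.
Then q_F = (301 - 3·(233/6))/6 = 123/4.
Price P = 360 - 3·(835/12) = 605/4.
Ember's profit: (605/4 - 93)·(233/6) = 2262.0417.

2262.04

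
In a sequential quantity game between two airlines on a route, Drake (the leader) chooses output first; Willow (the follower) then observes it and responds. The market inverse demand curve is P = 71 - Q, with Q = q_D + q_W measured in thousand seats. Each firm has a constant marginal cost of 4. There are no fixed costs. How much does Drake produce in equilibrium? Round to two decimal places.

33.50

Solve by backward induction. Given q_D, the follower Willow maximises π_W = (71 - q_D - q_W)q_W - 4q_W.
Setting the follower's marginal profit to zero, 67 - q_D - 2q_W = 0, i.e. q_W = (67 - q_D)/2.
The leader anticipates this reaction. Substituting into P = 71 - Q gives P = 75/2 - (1/2)q_D, so π_D = (75/2 - (1/2)q_D)q_D - 4q_D.
Leader FOC: 67/2 - q_D = 0, so q_D = 67/2.
Then q_W = (67 - 67/2)/2 = 67/4.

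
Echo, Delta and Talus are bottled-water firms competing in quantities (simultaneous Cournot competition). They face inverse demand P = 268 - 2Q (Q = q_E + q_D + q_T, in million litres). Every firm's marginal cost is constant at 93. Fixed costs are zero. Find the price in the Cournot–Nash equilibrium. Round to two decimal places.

Each firm earns π_i = (268 - 2Q)q_i - 93q_i.
First-order condition (treating rivals' output as given): 175 - 4q_i - 2·Σ_{j≠i} q_j = 0.
By symmetry each firm produces the same amount; substituting Σ_{j≠i} q_j = 2q_i yields q_i = 175/8.
Total output Q = 525/8, so price P = 268 - 2·(525/8) = 547/4.

136.75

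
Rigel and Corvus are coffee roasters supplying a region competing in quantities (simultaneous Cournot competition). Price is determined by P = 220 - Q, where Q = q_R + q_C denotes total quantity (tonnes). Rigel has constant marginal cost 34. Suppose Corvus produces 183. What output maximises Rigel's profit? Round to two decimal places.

1.50

With the rival's output fixed at 183, Rigel's profit is π_R = (220 - 183 - q_R)q_R - (34q_R) = (37 - q_R)q_R - (34q_R).
∂π_R/∂q_R = 3 - 2q_R = 0, so q_R = 3/2.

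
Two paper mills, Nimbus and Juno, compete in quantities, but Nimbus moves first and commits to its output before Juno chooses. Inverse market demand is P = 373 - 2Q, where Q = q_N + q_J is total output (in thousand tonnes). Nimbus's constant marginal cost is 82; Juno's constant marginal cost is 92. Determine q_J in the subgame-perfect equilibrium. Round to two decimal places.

The follower Juno best-responds to any q_N: π_J = (373 - 2Q)q_J - 92q_J.
Follower FOC: 281 - 2q_N - 4q_J = 0, so q_J(q_N) = (281 - 2q_N)/4.
The leader anticipates this reaction. Substituting into P = 373 - 2Q gives P = 465/2 - q_N, so π_N = (465/2 - q_N)q_N - 82q_N.
Maximising: ∂π_N/∂q_N = 301/2 - 2q_N = 0, giving q_N = 301/4.
Then q_J = (281 - 2·(301/4))/4 = 261/8.

32.63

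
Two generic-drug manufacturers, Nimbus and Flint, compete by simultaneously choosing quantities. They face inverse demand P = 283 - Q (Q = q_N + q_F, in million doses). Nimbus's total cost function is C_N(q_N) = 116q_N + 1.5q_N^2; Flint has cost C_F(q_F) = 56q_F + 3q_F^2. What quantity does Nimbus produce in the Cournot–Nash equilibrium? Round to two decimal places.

28.44

Nimbus's profit: π_N = (283 - Q)q_N - (116q_N + (3/2)q_N²). Setting ∂π_N/∂q_N = 0: 167 - 5q_N - (q_F) = 0.
Flint's first-order condition: 227 - 8q_F - (q_N) = 0.
Best responses: q_N = (167 - q_F)/5, q_F = (227 - q_N)/8.
Solving the pair: q_N = 1109/39, q_F = 968/39.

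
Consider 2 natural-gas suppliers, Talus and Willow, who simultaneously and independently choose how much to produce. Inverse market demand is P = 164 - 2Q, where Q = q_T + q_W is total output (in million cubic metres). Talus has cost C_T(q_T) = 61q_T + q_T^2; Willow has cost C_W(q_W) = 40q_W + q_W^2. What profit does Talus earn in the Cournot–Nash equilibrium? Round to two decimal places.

401.07

Talus's profit: π_T = (164 - 2Q)q_T - (61q_T + q_T²). Setting ∂π_T/∂q_T = 0: 103 - 6q_T - 2(q_W) = 0.
Willow's first-order condition: 124 - 6q_W - 2(q_T) = 0.
Rearranging gives the reaction functions q_T = (103 - 2q_W)/6 and q_W = (124 - 2q_T)/6.
Solving the pair: q_T = 185/16, q_W = 269/16.
Price P = 164 - 2·(227/8) = 429/4.
Talus's profit: (429/4)·(185/16) - 61·(185/16) - (185/16)² = 401.0742.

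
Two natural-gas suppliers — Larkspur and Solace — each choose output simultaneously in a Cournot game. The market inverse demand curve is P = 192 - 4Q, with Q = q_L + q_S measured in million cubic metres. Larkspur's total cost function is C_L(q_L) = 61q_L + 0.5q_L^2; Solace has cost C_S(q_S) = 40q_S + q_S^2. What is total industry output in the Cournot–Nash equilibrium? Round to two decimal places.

Larkspur's profit: π_L = (192 - 4Q)q_L - (61q_L + (1/2)q_L²). Setting ∂π_L/∂q_L = 0: 131 - 9q_L - 4(q_S) = 0.
Solace's first-order condition: 152 - 10q_S - 4(q_L) = 0.
So q_L = (131 - 4q_S)/9 and q_S = (152 - 4q_L)/10.
Solving the pair: q_L = 351/37, q_S = 422/37.
Total output Q = 351/37 + 422/37 = 773/37.

20.89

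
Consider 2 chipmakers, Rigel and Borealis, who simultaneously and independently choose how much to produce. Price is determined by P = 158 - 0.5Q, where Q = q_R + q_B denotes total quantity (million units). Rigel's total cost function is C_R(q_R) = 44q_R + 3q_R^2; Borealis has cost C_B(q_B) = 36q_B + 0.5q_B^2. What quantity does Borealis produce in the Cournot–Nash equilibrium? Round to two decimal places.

57.96

Rigel's profit: π_R = (158 - 0.5Q)q_R - (44q_R + 3q_R²). Setting ∂π_R/∂q_R = 0: 114 - 7q_R - (1/2)(q_B) = 0.
Borealis's first-order condition: 122 - 2q_B - (1/2)(q_R) = 0.
Best responses: q_R = (114 - (1/2)q_B)/7, q_B = (122 - (1/2)q_R)/2.
Solving the pair: q_R = 668/55, q_B = 57.9636.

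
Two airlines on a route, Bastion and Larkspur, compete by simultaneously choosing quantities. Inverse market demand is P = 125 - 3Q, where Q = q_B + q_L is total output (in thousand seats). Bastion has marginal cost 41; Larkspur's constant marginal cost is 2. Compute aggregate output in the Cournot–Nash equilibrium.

23

Bastion's profit: π_B = (125 - 3Q)q_B - (41q_B). Setting ∂π_B/∂q_B = 0: 84 - 6q_B - 3(q_L) = 0.
Larkspur's profit: π_L = (125 - 3Q)q_L - (2q_L). Setting ∂π_L/∂q_L = 0: 123 - 6q_L - 3(q_B) = 0.
So q_B = (84 - 3q_L)/6 and q_L = (123 - 3q_B)/6.
Substituting one into the other gives q_B = 5 and q_L = 18.
Total output Q = 5 + 18 = 23.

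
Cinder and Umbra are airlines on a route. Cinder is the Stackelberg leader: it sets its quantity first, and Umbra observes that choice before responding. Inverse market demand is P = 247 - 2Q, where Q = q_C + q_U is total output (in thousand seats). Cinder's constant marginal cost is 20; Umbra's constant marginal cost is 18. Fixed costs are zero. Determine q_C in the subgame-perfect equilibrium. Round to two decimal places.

The follower Umbra best-responds to any q_C: π_U = (247 - 2Q)q_U - 18q_U.
∂π_U/∂q_U = 229 - 2q_C - 4q_U = 0 gives the reaction function q_U = (229 - 2q_C)/4.
Cinder substitutes q_U(q_C) into its own profit: π_C = q_C(247 - 2q_C - (229 - 2q_C)/2) - 20q_C = (265/2 - q_C)q_C - 20q_C.
Leader FOC: 225/2 - 2q_C = 0, so q_C = 225/4.
Then q_U = (229 - 2·(225/4))/4 = 233/8.

56.25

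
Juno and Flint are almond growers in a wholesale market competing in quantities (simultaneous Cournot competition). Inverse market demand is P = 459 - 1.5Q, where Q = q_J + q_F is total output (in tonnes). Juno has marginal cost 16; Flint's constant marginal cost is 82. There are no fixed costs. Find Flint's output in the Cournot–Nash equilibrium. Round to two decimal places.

Juno's profit: π_J = (459 - 1.5Q)q_J - (16q_J). Setting ∂π_J/∂q_J = 0: 443 - 3q_J - (3/2)(q_F) = 0.
Flint's first-order condition: 377 - 3q_F - (3/2)(q_J) = 0.
So q_J = (443 - (3/2)q_F)/3 and q_F = (377 - (3/2)q_J)/3.
Solving the pair: q_J = 1018/9, q_F = 622/9.

69.11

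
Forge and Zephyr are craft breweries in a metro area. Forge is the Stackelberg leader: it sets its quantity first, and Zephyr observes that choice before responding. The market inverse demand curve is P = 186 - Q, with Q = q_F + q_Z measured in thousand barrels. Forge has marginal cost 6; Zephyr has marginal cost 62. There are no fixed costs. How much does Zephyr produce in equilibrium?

3

The follower Zephyr best-responds to any q_F: π_Z = (186 - Q)q_Z - 62q_Z.
Setting the follower's marginal profit to zero, 124 - q_F - 2q_Z = 0, i.e. q_Z = (124 - q_F)/2.
The leader anticipates this reaction. Substituting into P = 186 - Q gives P = 124 - (1/2)q_F, so π_F = (124 - (1/2)q_F)q_F - 6q_F.
Leader FOC: 118 - q_F = 0, so q_F = 118.
Then q_Z = (124 - 118)/2 = 3.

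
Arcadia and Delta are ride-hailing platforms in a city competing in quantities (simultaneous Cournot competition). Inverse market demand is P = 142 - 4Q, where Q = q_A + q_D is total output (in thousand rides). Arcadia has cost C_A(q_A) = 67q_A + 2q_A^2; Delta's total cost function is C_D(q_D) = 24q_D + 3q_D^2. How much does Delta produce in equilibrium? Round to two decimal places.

Arcadia's profit: π_A = (142 - 4Q)q_A - (67q_A + 2q_A²). Setting ∂π_A/∂q_A = 0: 75 - 12q_A - 4(q_D) = 0.
Delta's profit: π_D = (142 - 4Q)q_D - (24q_D + 3q_D²). Setting ∂π_D/∂q_D = 0: 118 - 14q_D - 4(q_A) = 0.
Rearranging gives the reaction functions q_A = (75 - 4q_D)/12 and q_D = (118 - 4q_A)/14.
Substituting one into the other gives q_A = 289/76 and q_D = 279/38.

7.34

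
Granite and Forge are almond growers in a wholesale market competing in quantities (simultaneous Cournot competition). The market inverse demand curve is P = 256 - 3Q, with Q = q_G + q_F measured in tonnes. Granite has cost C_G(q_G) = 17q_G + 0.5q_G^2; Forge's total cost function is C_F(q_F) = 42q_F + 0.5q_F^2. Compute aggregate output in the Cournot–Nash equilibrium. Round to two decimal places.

45.30

Granite's profit: π_G = (256 - 3Q)q_G - (17q_G + (1/2)q_G²). Setting ∂π_G/∂q_G = 0: 239 - 7q_G - 3(q_F) = 0.
Forge's first-order condition: 214 - 7q_F - 3(q_G) = 0.
So q_G = (239 - 3q_F)/7 and q_F = (214 - 3q_G)/7.
Solving the pair: q_G = 1031/40, q_F = 781/40.
Total output Q = 1031/40 + 781/40 = 453/10.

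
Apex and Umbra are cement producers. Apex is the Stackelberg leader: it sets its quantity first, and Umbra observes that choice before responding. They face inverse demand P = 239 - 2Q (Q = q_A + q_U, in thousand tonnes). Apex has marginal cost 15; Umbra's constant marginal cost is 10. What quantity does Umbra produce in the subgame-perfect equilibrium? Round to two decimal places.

29.88

The follower Umbra best-responds to any q_A: π_U = (239 - 2Q)q_U - 10q_U.
∂π_U/∂q_U = 229 - 2q_A - 4q_U = 0 gives the reaction function q_U = (229 - 2q_A)/4.
The leader anticipates this reaction. Substituting into P = 239 - 2Q gives P = 249/2 - q_A, so π_A = (249/2 - q_A)q_A - 15q_A.
The leader's first-order condition 219/2 - 2q_A = 0 yields q_A = 219/4.
Then q_U = (229 - 2·(219/4))/4 = 239/8.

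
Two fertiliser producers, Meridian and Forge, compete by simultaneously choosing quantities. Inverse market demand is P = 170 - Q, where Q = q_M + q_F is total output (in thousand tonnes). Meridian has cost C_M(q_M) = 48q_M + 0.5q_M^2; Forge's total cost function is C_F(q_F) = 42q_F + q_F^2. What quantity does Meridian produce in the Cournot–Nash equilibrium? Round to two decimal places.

Meridian's profit: π_M = (170 - Q)q_M - (48q_M + (1/2)q_M²). Setting ∂π_M/∂q_M = 0: 122 - 3q_M - (q_F) = 0.
Forge's first-order condition: 128 - 4q_F - (q_M) = 0.
Best responses: q_M = (122 - q_F)/3, q_F = (128 - q_M)/4.
Substituting one into the other gives q_M = 360/11 and q_F = 262/11.

32.73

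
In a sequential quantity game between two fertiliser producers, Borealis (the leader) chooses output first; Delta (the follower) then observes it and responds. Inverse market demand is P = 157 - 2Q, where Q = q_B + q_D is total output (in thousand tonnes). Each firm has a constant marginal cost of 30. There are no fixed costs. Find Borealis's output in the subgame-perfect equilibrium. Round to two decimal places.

Solve by backward induction. Given q_B, the follower Delta maximises π_D = (157 - 2q_B - 2q_D)q_D - 30q_D.
∂π_D/∂q_D = 127 - 2q_B - 4q_D = 0 gives the reaction function q_D = (127 - 2q_B)/4.
Borealis substitutes q_D(q_B) into its own profit: π_B = q_B(157 - 2q_B - (127 - 2q_B)/2) - 30q_B = (187/2 - q_B)q_B - 30q_B.
Maximising: ∂π_B/∂q_B = 127/2 - 2q_B = 0, giving q_B = 127/4.
Then q_D = (127 - 2·(127/4))/4 = 127/8.

31.75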